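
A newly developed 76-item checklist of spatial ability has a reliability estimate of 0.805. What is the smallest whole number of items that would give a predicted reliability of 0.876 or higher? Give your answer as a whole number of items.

131

n = [0.876 × 0.195] / [0.805 × 0.124]
n = 0.170820 / 0.099820 ≈ 1.7113
1.7113 × 76 = 130.06 → 131 items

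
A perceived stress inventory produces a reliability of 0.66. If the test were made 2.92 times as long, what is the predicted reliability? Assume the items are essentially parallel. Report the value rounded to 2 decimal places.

r_new = (2.92 × 0.66) / (1 + (2.92 − 1) × 0.66)
r_new = 1.9272 / 2.2672 ≈ 0.8500

0.85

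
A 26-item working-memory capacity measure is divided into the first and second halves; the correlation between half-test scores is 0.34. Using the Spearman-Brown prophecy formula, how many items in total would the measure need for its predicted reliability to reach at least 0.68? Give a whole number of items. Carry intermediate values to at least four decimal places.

54

Corrected full-test reliability: r_full = 2 × 0.34 / (1 + 0.34) ≈ 0.5075
n = r_tgt(1 − r_full) / [r_full(1 − r_tgt)] = 0.68 × 0.4925 / (0.5075 × 0.32) ≈ 2.0622
Items = 2.0622 × 26 ≈ 53.62 → 54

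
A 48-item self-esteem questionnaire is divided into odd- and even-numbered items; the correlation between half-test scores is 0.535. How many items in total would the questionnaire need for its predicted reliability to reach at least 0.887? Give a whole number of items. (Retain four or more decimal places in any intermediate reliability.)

164

Corrected full-test reliability: r_full = 2 × 0.535 / (1 + 0.535) ≈ 0.6971
n = r_tgt(1 − r_full) / [r_full(1 − r_tgt)] = 0.887 × 0.3029 / (0.6971 × 0.113) ≈ 3.4107
Required items = 3.4107 × 48 = 163.71, so 164 items.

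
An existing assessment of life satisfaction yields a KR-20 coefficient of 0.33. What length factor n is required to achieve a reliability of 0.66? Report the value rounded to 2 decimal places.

Rearranging the Spearman-Brown formula for n,
n = r*(1 − r) / [ r (1 − r*) ]
n = [0.66 × 0.67] / [0.33 × 0.34]
  = 0.4422 / 0.1122 = 3.9412

3.94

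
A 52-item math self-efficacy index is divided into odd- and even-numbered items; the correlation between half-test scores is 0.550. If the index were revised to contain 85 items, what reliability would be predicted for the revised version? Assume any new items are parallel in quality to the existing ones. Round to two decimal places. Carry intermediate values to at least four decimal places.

Spearman-Brown correction (n = 2): r_full = 2·0.550/(1 + 0.550) = 0.7097
Length factor from 52 to 85 items: n = 85/52 = 1.6346
r_new = n·r_full / (1 + (n − 1)·r_full) = 1.1601 / 1.4504 ≈ 0.7998

0.80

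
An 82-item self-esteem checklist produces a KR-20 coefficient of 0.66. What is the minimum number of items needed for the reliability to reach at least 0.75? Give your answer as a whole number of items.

Spearman-Brown solved for the length factor n:
n = r*(1 − r) / [ r (1 − r*) ]
n = 0.75 × (1 − 0.66) / [ 0.66 × (1 − 0.75) ]
  = 0.2550 / 0.1650 = 1.5455
So the test needs 1.5455 × 82 ≈ 126.73 items; rounding up, 127.

127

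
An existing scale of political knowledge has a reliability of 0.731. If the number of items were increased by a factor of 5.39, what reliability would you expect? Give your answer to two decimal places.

r_new = 5.39·0.731 / [1 + (5.39 − 1)·0.731]
     = 3.9401 / 4.2091 = 0.9361

0.94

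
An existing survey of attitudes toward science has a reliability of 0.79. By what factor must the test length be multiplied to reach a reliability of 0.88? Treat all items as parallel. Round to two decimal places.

n = [0.88 × 0.21] / [0.79 × 0.12]
n = 0.1848 / 0.0948 ≈ 1.9494

1.95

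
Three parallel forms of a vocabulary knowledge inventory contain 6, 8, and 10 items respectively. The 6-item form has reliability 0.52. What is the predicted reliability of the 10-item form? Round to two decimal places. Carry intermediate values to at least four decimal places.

0.64

The 8-item form is not needed; work directly from the 6-item form with n = 10/6 = 1.6667.
r_{10} = n·r / (1 + (n − 1)·r) = 0.8667 / 1.3467 ≈ 0.6436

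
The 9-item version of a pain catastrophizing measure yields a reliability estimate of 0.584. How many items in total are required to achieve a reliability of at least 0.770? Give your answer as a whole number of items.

22

Invert Spearman-Brown to solve for n:
n = r_target (1 − r_old) / [ r_old (1 − r_target) ]
n = [0.770 × 0.416] / [0.584 × 0.230]
n = 0.320320 / 0.134320 ≈ 2.3848
2.3848 × 9 = 21.46 → 22 items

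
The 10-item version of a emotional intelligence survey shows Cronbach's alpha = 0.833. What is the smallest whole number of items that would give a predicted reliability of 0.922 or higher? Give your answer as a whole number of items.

24

n = 0.922(1 − 0.833) / [0.833(1 − 0.922)]
n = 0.153974 / 0.064974 ≈ 2.3698
Items needed = n × 10 = 2.3698 × 10 ≈ 23.70 → round up to 24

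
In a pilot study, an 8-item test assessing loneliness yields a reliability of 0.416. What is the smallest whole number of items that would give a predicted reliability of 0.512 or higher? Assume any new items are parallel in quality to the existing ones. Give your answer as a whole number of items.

n = [0.512 × 0.584] / [0.416 × 0.488]
  = 0.299008 / 0.203008 = 1.4729
Items needed = n × 8 = 1.4729 × 8 ≈ 11.78 → round up to 12

12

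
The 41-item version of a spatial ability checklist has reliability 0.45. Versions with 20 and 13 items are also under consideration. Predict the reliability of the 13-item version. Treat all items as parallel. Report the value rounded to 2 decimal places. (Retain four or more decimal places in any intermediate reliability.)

0.21

The 20-item form is not needed; work directly from the 41-item form with n = 13/41 = 0.3171.
r_{13} = n·r / (1 + (n − 1)·r) = 0.1427 / 0.6927 ≈ 0.2060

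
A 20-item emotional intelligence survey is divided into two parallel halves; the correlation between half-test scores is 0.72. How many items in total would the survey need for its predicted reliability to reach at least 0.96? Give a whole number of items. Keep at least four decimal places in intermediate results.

94

Corrected full-test reliability: r_full = 2 × 0.72 / (1 + 0.72) ≈ 0.8372
Solve Spearman-Brown for n: n = 0.96(1 − 0.8372) / [0.8372(1 − 0.96)] = 4.6670
Items = 4.6670 × 20 ≈ 93.34 → 94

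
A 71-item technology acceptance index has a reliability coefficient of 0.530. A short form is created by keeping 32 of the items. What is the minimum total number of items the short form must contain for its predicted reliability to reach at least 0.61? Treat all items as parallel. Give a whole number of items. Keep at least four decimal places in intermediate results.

99

Short-form reliability: n = 32/71 = 0.4507; r_32 = n·r/(1+(n−1)r) ≈ 0.3370
Length factor from the short form to reach 0.61: n' = 0.61(1 − 0.3370) / [0.3370(1 − 0.61)] ≈ 3.0772
Total items = 3.0772 × 32 = 98.47, rounded up to 99.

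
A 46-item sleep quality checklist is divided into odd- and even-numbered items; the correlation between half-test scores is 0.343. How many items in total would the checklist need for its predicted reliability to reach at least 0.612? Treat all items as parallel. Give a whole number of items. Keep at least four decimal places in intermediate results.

Corrected full-test reliability: r_full = 2 × 0.343 / (1 + 0.343) ≈ 0.5108
n = r_tgt(1 − r_full) / [r_full(1 − r_tgt)] = 0.612 × 0.4892 / (0.5108 × 0.388) ≈ 1.5106
Required items = 1.5106 × 46 = 69.49, so 70 items.

70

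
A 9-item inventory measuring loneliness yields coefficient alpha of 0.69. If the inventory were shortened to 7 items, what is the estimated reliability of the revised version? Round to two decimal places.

0.63

n = 7/9 = 0.7778
Apply the Spearman-Brown prophecy formula, r' = nr / [1 + (n − 1)r]:
r_new = (0.7778 × 0.69) / (1 + (0.7778 − 1) × 0.69)
     = 0.5367 / 0.8467 = 0.6339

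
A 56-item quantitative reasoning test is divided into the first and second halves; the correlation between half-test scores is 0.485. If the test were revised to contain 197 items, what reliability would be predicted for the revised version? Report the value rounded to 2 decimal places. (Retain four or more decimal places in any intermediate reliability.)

Spearman-Brown correction (n = 2): r_full = 2·0.485/(1 + 0.485) = 0.6532
Length factor from 56 to 197 items: n = 197/56 = 3.5179
r_new = n·r_full / (1 + (n − 1)·r_full) = 2.2979 / 2.6447 ≈ 0.8689

0.87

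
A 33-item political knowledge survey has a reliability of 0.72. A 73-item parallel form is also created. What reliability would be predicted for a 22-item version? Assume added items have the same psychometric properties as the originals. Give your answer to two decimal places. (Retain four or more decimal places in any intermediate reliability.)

0.63

Only the ratio of lengths matters: n = 22/33 = 0.6667
r_{22} = n·r / (1 + (n − 1)·r) = 0.4800 / 0.7600 ≈ 0.6316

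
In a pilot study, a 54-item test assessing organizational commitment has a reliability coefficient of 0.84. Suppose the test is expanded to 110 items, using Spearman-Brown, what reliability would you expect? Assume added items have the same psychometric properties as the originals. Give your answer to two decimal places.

The new length is 110/54 = 2.037 times the old.
r_new = (2.037 × 0.84) / (1 + (2.037 − 1) × 0.84)
     = 1.7111 / 1.8711 = 0.9145

0.91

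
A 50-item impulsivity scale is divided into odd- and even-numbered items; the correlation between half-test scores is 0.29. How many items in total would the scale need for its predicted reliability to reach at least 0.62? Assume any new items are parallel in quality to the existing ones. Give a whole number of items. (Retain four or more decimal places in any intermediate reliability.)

Corrected full-test reliability: r_full = 2 × 0.29 / (1 + 0.29) ≈ 0.4496
n = r_tgt(1 − r_full) / [r_full(1 − r_tgt)] = 0.62 × 0.5504 / (0.4496 × 0.38) ≈ 1.9974
Items = 1.9974 × 50 ≈ 99.87 → 100

100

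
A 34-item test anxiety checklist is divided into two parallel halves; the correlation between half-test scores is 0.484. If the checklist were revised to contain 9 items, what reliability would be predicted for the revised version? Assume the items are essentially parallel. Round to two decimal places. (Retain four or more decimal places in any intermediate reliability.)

Spearman-Brown correction (n = 2): r_full = 2·0.484/(1 + 0.484) = 0.6523
Length factor from 34 to 9 items: n = 9/34 = 0.2647
r_new = n·r_full / (1 + (n − 1)·r_full) = 0.1727 / 0.5204 ≈ 0.3319

0.33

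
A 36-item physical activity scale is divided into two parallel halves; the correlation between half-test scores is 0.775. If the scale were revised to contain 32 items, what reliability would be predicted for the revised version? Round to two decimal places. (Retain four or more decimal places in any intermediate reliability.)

First correct the split-half correlation to full-test reliability: r_full = 2 × 0.775 / (1 + 0.775) ≈ 0.8732
Length factor from 36 to 32 items: n = 32/36 = 0.8889
r_new = n·r_full / (1 + (n − 1)·r_full) = 0.7762 / 0.9030 ≈ 0.8596

0.86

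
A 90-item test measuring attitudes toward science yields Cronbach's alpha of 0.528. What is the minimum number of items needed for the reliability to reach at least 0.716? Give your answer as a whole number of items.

203

Invert Spearman-Brown to solve for n:
n = r*(1 − r) / [ r (1 − r*) ]
n = [0.716 × 0.472] / [0.528 × 0.284]
  = 0.337952 / 0.149952 = 2.2537
2.2537 × 90 = 202.83 → 203 items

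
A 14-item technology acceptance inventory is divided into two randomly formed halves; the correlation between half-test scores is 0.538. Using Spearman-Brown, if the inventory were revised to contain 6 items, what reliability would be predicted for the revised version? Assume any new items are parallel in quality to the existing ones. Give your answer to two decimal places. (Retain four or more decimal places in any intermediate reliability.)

0.50

Full-test reliability from the split-half r: r_full = 2(0.538)/(1 + 0.538) = 0.6996
Then adjust to 6 items: n = 6/14 = 0.4286
r_new = n·r_full / (1 + (n − 1)·r_full) = 0.2998 / 0.6002 ≈ 0.4995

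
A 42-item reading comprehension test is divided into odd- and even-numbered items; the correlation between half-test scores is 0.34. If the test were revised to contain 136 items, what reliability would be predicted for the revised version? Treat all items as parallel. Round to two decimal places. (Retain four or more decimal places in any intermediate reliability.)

Spearman-Brown correction (n = 2): r_full = 2·0.34/(1 + 0.34) = 0.5075
Then adjust to 136 items: n = 136/42 = 3.2381
r_new = n·r_full / (1 + (n − 1)·r_full) = 1.6433 / 2.1358 ≈ 0.7694

0.77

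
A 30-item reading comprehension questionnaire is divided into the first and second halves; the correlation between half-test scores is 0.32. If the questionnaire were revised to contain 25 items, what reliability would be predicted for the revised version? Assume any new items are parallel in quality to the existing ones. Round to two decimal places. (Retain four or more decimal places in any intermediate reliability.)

First correct the split-half correlation to full-test reliability: r_full = 2 × 0.32 / (1 + 0.32) ≈ 0.4848
Length factor from 30 to 25 items: n = 25/30 = 0.8333
r_new = n·r_full / (1 + (n − 1)·r_full) = 0.4040 / 0.9192 ≈ 0.4395

0.44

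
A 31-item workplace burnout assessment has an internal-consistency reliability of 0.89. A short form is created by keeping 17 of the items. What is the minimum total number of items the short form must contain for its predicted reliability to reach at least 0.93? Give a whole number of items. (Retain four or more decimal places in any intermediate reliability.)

Short-form reliability: n = 17/31 = 0.5484; r_17 = n·r/(1+(n−1)r) ≈ 0.8161
Length factor from the short form to reach 0.93: n' = 0.93(1 − 0.8161) / [0.8161(1 − 0.93)] ≈ 2.9938
Total items = 2.9938 × 17 = 50.89, rounded up to 51.

51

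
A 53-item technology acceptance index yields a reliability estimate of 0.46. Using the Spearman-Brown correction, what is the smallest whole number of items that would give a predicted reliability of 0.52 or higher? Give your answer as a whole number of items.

n = 0.52 × (1 − 0.46) / [ 0.46 × (1 − 0.52) ]
  = 0.2808 / 0.2208 = 1.2717
Items needed = n × 53 = 1.2717 × 53 ≈ 67.40 → round up to 68

68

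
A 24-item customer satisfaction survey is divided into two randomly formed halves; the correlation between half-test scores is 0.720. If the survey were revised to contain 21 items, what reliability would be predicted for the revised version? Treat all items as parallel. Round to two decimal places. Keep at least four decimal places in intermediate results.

0.82

Full-test reliability from the split-half r: r_full = 2(0.720)/(1 + 0.720) = 0.8372
Then adjust to 21 items: n = 21/24 = 0.8750
r_new = n·r_full / (1 + (n − 1)·r_full) = 0.7326 / 0.8953 ≈ 0.8183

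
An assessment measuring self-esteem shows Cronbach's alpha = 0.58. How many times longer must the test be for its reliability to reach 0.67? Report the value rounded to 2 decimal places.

1.47

n = 0.67 × (1 − 0.58) / [ 0.58 × (1 − 0.67) ]
  = 0.2814 / 0.1914 = 1.4702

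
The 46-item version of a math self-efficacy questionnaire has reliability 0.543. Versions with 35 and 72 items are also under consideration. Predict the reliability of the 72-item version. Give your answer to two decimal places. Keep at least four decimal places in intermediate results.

0.65

Only the ratio of lengths matters: n = 72/46 = 1.5652
r_{72} = n·r / (1 + (n − 1)·r) = 0.8499 / 1.3069 ≈ 0.6503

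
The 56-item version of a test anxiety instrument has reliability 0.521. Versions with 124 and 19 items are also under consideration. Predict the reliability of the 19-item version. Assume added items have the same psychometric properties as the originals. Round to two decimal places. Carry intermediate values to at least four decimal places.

Only the ratio of lengths matters: n = 19/56 = 0.3393
r_{19} = n·r / (1 + (n − 1)·r) = 0.1768 / 0.6558 ≈ 0.2696

0.27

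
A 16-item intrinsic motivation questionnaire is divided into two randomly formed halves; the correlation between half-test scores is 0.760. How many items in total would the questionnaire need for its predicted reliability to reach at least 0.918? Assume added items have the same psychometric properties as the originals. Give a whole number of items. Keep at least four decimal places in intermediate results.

29

r_full = 2(0.760)/(1 + 0.760) = 0.8636
n = r_tgt(1 − r_full) / [r_full(1 − r_tgt)] = 0.918 × 0.1364 / (0.8636 × 0.082) ≈ 1.7682
Required items = 1.7682 × 16 = 28.29, so 29 items.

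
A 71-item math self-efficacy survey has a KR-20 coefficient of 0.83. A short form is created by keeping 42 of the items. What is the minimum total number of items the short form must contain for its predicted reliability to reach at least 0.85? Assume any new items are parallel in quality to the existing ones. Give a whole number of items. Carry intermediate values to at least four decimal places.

83

Short-form reliability: n = 42/71 = 0.5915; r_42 = n·r/(1+(n−1)r) ≈ 0.7428
Then solve for n' with r_old = 0.7428, r_target = 0.85: n' = 0.85(1 − 0.7428)/[0.7428(1 − 0.85)] = 1.9621
Total items = 1.9621 × 42 = 82.41, rounded up to 83.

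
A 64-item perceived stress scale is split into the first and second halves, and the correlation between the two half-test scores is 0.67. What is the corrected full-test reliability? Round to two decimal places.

0.80

r_full = 2r_hh / (1 + r_hh) = 2 × 0.67 / (1 + 0.67)
r_full = 1.3400 / 1.6700 ≈ 0.8024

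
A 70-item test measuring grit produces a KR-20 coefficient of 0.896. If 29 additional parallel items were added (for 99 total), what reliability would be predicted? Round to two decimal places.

0.92

Length ratio n = 99/70 = 1.4143
r_new = (1.4143 × 0.896) / (1 + (1.4143 − 1) × 0.896)
     = 1.2672 / 1.3712 = 0.9242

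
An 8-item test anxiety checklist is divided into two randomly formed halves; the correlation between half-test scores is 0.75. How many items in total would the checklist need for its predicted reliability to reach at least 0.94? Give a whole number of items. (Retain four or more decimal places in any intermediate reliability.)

21

r_full = 2(0.75)/(1 + 0.75) = 0.8571
Solve Spearman-Brown for n: n = 0.94(1 − 0.8571) / [0.8571(1 − 0.94)] = 2.6120
Items = 2.6120 × 8 ≈ 20.90 → 21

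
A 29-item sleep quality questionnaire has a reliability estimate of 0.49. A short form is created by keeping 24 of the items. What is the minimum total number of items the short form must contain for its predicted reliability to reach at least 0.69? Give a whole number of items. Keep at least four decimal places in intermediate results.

First, r for the 24-item form: n = 24/29 = 0.8276, so r_24 = 0.8276·0.49/(1 + (0.8276 − 1)·0.49) = 0.4429
Length factor from the short form to reach 0.69: n' = 0.69(1 − 0.4429) / [0.4429(1 − 0.69)] ≈ 2.7997
Total items = 2.7997 × 24 = 67.19, rounded up to 68.

68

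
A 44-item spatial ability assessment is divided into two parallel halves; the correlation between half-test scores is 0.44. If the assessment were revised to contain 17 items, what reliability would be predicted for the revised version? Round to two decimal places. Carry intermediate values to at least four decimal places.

First correct the split-half correlation to full-test reliability: r_full = 2 × 0.44 / (1 + 0.44) ≈ 0.6111
Then adjust to 17 items: n = 17/44 = 0.3864
r_new = n·r_full / (1 + (n − 1)·r_full) = 0.2361 / 0.6250 ≈ 0.3778

0.38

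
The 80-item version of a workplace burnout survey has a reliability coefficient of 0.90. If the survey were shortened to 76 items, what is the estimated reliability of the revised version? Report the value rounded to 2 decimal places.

0.90

n = 76/80 = 0.95
By Spearman-Brown, r_new = n r / (1 + (n − 1) r).
r_new = (0.95 × 0.90) / (1 + (0.95 − 1) × 0.90)
r_new = 0.8550 / 0.9550 ≈ 0.8953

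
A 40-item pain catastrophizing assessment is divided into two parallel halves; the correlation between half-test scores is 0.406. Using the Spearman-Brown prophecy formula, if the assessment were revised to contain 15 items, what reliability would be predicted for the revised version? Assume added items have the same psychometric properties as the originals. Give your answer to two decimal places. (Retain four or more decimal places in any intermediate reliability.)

0.34

Spearman-Brown correction (n = 2): r_full = 2·0.406/(1 + 0.406) = 0.5775
Length factor from 40 to 15 items: n = 15/40 = 0.3750
r_new = n·r_full / (1 + (n − 1)·r_full) = 0.2166 / 0.6391 ≈ 0.3389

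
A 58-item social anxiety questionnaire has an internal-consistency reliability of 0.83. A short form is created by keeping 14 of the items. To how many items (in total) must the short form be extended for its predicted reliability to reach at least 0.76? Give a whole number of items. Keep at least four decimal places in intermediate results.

First, r for the 14-item form: n = 14/58 = 0.2414, so r_14 = 0.2414·0.83/(1 + (0.2414 − 1)·0.83) = 0.5410
Length factor from the short form to reach 0.76: n' = 0.76(1 − 0.5410) / [0.5410(1 − 0.76)] ≈ 2.6867
Total items = 2.6867 × 14 = 37.61, rounded up to 38.

38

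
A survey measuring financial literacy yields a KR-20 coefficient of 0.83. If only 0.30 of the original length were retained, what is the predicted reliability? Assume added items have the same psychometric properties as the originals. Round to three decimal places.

0.594

r_new = 0.3·0.83 / [1 + (0.3 − 1)·0.83]
r_new = 0.2490 / 0.4190 ≈ 0.5943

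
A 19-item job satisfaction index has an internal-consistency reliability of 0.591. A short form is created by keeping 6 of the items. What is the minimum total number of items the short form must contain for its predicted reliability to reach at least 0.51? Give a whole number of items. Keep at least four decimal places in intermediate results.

14

Short-form reliability: n = 6/19 = 0.3158; r_6 = n·r/(1+(n−1)r) ≈ 0.3133
Length factor from the short form to reach 0.51: n' = 0.51(1 − 0.3133) / [0.3133(1 − 0.51)] ≈ 2.2813
Items = 2.2813 × 6 ≈ 13.69 → 14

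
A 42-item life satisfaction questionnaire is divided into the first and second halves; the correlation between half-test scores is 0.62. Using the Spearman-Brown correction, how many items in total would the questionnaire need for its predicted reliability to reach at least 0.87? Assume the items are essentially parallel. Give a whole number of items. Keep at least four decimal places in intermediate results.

87

Corrected full-test reliability: r_full = 2 × 0.62 / (1 + 0.62) ≈ 0.7654
Solve Spearman-Brown for n: n = 0.87(1 − 0.7654) / [0.7654(1 − 0.87)] = 2.0512
Required items = 2.0512 × 42 = 86.15, so 87 items.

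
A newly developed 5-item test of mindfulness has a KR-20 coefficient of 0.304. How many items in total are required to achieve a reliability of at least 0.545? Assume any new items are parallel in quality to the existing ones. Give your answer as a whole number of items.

Invert Spearman-Brown to solve for n:
n = r_target (1 − r_old) / [ r_old (1 − r_target) ]
n = 0.545(1 − 0.304) / [0.304(1 − 0.545)]
  = 0.379320 / 0.138320 = 2.7423
So the test needs 2.7423 × 5 ≈ 13.71 items; rounding up, 14.

14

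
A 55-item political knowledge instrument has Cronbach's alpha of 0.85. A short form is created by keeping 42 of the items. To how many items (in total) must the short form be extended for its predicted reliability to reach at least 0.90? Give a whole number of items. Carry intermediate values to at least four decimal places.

88

First, r for the 42-item form: n = 42/55 = 0.7636, so r_42 = 0.7636·0.85/(1 + (0.7636 − 1)·0.85) = 0.8123
Then solve for n' with r_old = 0.8123, r_target = 0.90: n' = 0.90(1 − 0.8123)/[0.8123(1 − 0.90)] = 2.0797
Total items = 2.0797 × 42 = 87.35, rounded up to 88.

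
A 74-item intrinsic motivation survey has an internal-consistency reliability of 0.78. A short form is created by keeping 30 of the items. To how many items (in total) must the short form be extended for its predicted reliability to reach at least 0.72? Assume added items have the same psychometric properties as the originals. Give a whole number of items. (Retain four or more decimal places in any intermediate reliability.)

54

First, r for the 30-item form: n = 30/74 = 0.4054, so r_30 = 0.4054·0.78/(1 + (0.4054 − 1)·0.78) = 0.5897
Length factor from the short form to reach 0.72: n' = 0.72(1 − 0.5897) / [0.5897(1 − 0.72)] ≈ 1.7891
Items = 1.7891 × 30 ≈ 53.67 → 54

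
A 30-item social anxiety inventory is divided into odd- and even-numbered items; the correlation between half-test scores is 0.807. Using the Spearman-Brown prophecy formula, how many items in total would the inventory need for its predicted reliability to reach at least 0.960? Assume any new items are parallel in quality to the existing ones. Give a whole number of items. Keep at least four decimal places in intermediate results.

Corrected full-test reliability: r_full = 2 × 0.807 / (1 + 0.807) ≈ 0.8932
Solve Spearman-Brown for n: n = 0.960(1 − 0.8932) / [0.8932(1 − 0.960)] = 2.8697
Required items = 2.8697 × 30 = 86.09, so 87 items.

87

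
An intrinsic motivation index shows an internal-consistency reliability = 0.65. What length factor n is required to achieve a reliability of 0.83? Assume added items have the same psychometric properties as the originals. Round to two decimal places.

2.63

Rearranging the Spearman-Brown formula for n,
n = r_target (1 − r_old) / [ r_old (1 − r_target) ]
n = 0.83(1 − 0.65) / [0.65(1 − 0.83)]
  = 0.2905 / 0.1105 = 2.6290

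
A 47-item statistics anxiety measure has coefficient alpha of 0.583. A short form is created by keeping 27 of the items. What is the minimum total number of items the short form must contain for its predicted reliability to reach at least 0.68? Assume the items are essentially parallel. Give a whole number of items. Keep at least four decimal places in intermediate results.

72

Short-form reliability: n = 27/47 = 0.5745; r_27 = n·r/(1+(n−1)r) ≈ 0.4454
Length factor from the short form to reach 0.68: n' = 0.68(1 − 0.4454) / [0.4454(1 − 0.68)] ≈ 2.6460
Items = 2.6460 × 27 ≈ 71.44 → 72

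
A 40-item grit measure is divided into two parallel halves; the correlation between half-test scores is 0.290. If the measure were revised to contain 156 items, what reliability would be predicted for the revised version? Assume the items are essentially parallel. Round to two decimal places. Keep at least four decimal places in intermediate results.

0.76

Full-test reliability from the split-half r: r_full = 2(0.290)/(1 + 0.290) = 0.4496
Length factor from 40 to 156 items: n = 156/40 = 3.9000
r_new = n·r_full / (1 + (n − 1)·r_full) = 1.7534 / 2.3038 ≈ 0.7611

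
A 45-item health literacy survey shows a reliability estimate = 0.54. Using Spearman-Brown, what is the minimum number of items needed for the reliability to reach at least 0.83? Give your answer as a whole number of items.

n = 0.83 × (1 − 0.54) / [ 0.54 × (1 − 0.83) ]
n = 0.3818 / 0.0918 ≈ 4.1590
Items needed = n × 45 = 4.1590 × 45 ≈ 187.16 → round up to 188

188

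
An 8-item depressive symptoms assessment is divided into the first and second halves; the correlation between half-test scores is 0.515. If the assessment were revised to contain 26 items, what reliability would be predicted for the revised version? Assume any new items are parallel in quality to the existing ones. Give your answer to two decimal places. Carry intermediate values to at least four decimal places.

Full-test reliability from the split-half r: r_full = 2(0.515)/(1 + 0.515) = 0.6799
Then adjust to 26 items: n = 26/8 = 3.2500
r_new = n·r_full / (1 + (n − 1)·r_full) = 2.2097 / 2.5298 ≈ 0.8735

0.87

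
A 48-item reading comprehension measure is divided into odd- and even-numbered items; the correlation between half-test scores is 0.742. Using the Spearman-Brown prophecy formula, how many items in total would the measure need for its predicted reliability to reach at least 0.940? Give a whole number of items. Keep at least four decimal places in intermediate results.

131

Corrected full-test reliability: r_full = 2 × 0.742 / (1 + 0.742) ≈ 0.8519
n = r_tgt(1 − r_full) / [r_full(1 − r_tgt)] = 0.940 × 0.1481 / (0.8519 × 0.060) ≈ 2.7236
Required items = 2.7236 × 48 = 130.73, so 131 items.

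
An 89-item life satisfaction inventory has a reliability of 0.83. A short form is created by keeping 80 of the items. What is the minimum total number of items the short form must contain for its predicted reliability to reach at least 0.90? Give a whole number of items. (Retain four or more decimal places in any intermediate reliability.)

First, r for the 80-item form: n = 80/89 = 0.8989, so r_80 = 0.8989·0.83/(1 + (0.8989 − 1)·0.83) = 0.8144
Length factor from the short form to reach 0.90: n' = 0.90(1 − 0.8144) / [0.8144(1 − 0.90)] ≈ 2.0511
Total items = 2.0511 × 80 = 164.09, rounded up to 165.

165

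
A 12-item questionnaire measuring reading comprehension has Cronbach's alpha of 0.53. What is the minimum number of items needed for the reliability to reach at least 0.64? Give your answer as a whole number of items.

19

Spearman-Brown solved for the length factor n:
n = r*(1 − r) / [ r (1 − r*) ]
n = 0.64(1 − 0.53) / [0.53(1 − 0.64)]
n = 0.3008 / 0.1908 ≈ 1.5765
Items needed = n × 12 = 1.5765 × 12 ≈ 18.92 → round up to 19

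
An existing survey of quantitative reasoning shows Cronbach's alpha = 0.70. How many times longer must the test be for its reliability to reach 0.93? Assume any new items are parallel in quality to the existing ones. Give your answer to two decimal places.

Invert Spearman-Brown to solve for n:
n = r*(1 − r) / [ r (1 − r*) ]
n = [0.93 × 0.30] / [0.70 × 0.07]
n = 0.2790 / 0.0490 ≈ 5.6939

5.69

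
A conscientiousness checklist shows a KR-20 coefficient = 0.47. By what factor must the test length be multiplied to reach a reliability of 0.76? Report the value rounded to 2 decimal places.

3.57

Invert Spearman-Brown to solve for n:
n = r*(1 − r) / [ r (1 − r*) ]
n = 0.76(1 − 0.47) / [0.47(1 − 0.76)]
n = 0.4028 / 0.1128 ≈ 3.5709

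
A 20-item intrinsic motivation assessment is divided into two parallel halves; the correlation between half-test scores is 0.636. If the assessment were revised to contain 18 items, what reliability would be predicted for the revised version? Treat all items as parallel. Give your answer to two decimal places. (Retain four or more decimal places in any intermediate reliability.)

First correct the split-half correlation to full-test reliability: r_full = 2 × 0.636 / (1 + 0.636) ≈ 0.7775
Length factor from 20 to 18 items: n = 18/20 = 0.9000
r_new = n·r_full / (1 + (n − 1)·r_full) = 0.6997 / 0.9223 ≈ 0.7586

0.76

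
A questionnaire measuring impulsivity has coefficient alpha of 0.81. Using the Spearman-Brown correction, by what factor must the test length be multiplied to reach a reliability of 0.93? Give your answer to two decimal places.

n = 0.93(1 − 0.81) / [0.81(1 − 0.93)]
  = 0.1767 / 0.0567 = 3.1164

3.12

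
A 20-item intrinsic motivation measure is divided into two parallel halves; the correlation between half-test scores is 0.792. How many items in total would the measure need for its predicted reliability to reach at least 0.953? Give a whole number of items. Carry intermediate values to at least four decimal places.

Corrected full-test reliability: r_full = 2 × 0.792 / (1 + 0.792) ≈ 0.8839
n = r_tgt(1 − r_full) / [r_full(1 − r_tgt)] = 0.953 × 0.1161 / (0.8839 × 0.047) ≈ 2.6633
Items = 2.6633 × 20 ≈ 53.27 → 54

54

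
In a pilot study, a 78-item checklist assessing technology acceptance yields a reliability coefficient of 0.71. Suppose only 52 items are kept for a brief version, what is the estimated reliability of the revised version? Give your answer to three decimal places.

0.620

The new length is 52/78 = 0.6667 times the old.
r_new = (0.6667 × 0.71) / (1 + (0.6667 − 1) × 0.71)
     = 0.4734 / 0.7634 = 0.6201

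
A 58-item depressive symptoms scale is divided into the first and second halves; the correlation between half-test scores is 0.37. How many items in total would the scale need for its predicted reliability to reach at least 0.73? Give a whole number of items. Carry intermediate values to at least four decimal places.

134

Corrected full-test reliability: r_full = 2 × 0.37 / (1 + 0.37) ≈ 0.5401
Solve Spearman-Brown for n: n = 0.73(1 − 0.5401) / [0.5401(1 − 0.73)] = 2.3022
Required items = 2.3022 × 58 = 133.53, so 134 items.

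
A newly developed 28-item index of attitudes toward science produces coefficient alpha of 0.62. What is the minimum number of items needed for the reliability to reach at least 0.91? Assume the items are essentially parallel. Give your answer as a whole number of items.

Rearranging the Spearman-Brown formula for n,
n = r_target (1 − r_old) / [ r_old (1 − r_target) ]
n = [0.91 × 0.38] / [0.62 × 0.09]
n = 0.3458 / 0.0558 ≈ 6.1971
Items needed = n × 28 = 6.1971 × 28 ≈ 173.52 → round up to 174

174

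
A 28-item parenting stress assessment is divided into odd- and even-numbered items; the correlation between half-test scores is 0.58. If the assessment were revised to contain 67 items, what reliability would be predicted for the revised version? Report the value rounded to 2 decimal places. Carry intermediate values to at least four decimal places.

0.87

Spearman-Brown correction (n = 2): r_full = 2·0.58/(1 + 0.58) = 0.7342
Length factor from 28 to 67 items: n = 67/28 = 2.3929
r_new = n·r_full / (1 + (n − 1)·r_full) = 1.7569 / 2.0227 ≈ 0.8686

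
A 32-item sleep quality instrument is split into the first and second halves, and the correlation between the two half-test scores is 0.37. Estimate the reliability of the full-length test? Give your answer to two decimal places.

Each half is half the length of the full test, so the full test is n = 2 times a half.
r_full = 2r_hh / (1 + r_hh) = 2 × 0.37 / (1 + 0.37)
r_full = 0.7400 / 1.3700 ≈ 0.5401

0.54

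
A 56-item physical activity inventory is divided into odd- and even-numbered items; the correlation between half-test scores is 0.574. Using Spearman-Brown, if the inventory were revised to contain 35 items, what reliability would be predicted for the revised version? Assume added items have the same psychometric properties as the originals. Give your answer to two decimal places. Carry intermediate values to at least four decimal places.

Full-test reliability from the split-half r: r_full = 2(0.574)/(1 + 0.574) = 0.7294
Then adjust to 35 items: n = 35/56 = 0.6250
r_new = n·r_full / (1 + (n − 1)·r_full) = 0.4559 / 0.7265 ≈ 0.6275

0.63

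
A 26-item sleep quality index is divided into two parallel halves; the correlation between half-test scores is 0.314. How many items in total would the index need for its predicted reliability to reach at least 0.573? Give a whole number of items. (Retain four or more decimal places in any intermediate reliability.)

39

r_full = 2(0.314)/(1 + 0.314) = 0.4779
n = r_tgt(1 − r_full) / [r_full(1 − r_tgt)] = 0.573 × 0.5221 / (0.4779 × 0.427) ≈ 1.4660
Required items = 1.4660 × 26 = 38.12, so 39 items.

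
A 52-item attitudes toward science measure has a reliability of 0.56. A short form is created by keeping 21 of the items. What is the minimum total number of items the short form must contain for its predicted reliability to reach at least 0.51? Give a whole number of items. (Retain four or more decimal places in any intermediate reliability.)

First, r for the 21-item form: n = 21/52 = 0.4038, so r_21 = 0.4038·0.56/(1 + (0.4038 − 1)·0.56) = 0.3395
Length factor from the short form to reach 0.51: n' = 0.51(1 − 0.3395) / [0.3395(1 − 0.51)] ≈ 2.0249
Total items = 2.0249 × 21 = 42.52, rounded up to 43.

43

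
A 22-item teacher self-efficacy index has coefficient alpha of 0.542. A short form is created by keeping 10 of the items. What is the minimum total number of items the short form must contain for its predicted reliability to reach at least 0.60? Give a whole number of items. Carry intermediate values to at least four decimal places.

First, r for the 10-item form: n = 10/22 = 0.4545, so r_10 = 0.4545·0.542/(1 + (0.4545 − 1)·0.542) = 0.3497
Length factor from the short form to reach 0.60: n' = 0.60(1 − 0.3497) / [0.3497(1 − 0.60)] ≈ 2.7894
Total items = 2.7894 × 10 = 27.89, rounded up to 28.

28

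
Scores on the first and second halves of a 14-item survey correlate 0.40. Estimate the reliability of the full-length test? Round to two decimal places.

0.57

Apply the Spearman-Brown correction with n = 2:
r_full = 2r_hh / (1 + r_hh) = 2 × 0.40 / (1 + 0.40)
       = 0.8000 / 1.4000 = 0.5714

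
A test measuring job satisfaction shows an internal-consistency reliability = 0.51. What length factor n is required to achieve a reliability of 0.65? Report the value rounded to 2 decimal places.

n = 0.65 × (1 − 0.51) / [ 0.51 × (1 − 0.65) ]
  = 0.3185 / 0.1785 = 1.7843

1.78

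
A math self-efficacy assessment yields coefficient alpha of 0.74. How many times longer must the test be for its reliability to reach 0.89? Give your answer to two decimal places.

Spearman-Brown solved for the length factor n:
n = r*(1 − r) / [ r (1 − r*) ]
n = 0.89 × (1 − 0.74) / [ 0.74 × (1 − 0.89) ]
  = 0.2314 / 0.0814 = 2.8428

2.84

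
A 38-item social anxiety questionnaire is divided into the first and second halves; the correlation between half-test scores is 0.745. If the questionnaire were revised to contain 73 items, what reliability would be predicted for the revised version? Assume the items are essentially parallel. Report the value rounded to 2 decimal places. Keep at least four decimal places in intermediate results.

0.92

First correct the split-half correlation to full-test reliability: r_full = 2 × 0.745 / (1 + 0.745) ≈ 0.8539
Then adjust to 73 items: n = 73/38 = 1.9211
r_new = n·r_full / (1 + (n − 1)·r_full) = 1.6404 / 1.7865 ≈ 0.9182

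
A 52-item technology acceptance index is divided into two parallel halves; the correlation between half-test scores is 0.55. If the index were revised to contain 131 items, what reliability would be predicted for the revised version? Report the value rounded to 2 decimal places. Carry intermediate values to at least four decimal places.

0.86

Full-test reliability from the split-half r: r_full = 2(0.55)/(1 + 0.55) = 0.7097
Length factor from 52 to 131 items: n = 131/52 = 2.5192
r_new = n·r_full / (1 + (n − 1)·r_full) = 1.7879 / 2.0782 ≈ 0.8603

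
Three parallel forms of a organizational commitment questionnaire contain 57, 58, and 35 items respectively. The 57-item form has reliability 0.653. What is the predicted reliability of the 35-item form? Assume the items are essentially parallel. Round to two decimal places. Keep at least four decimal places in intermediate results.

0.54

Only the ratio of lengths matters: n = 35/57 = 0.6140
r_{35} = n·r / (1 + (n − 1)·r) = 0.4009 / 0.7479 ≈ 0.5360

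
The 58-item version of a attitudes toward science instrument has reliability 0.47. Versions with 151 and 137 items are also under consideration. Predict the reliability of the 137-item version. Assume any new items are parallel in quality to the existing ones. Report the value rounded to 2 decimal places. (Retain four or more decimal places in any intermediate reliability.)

The 151-item form is not needed; work directly from the 58-item form with n = 137/58 = 2.3621.
r_{137} = n·r / (1 + (n − 1)·r) = 1.1102 / 1.6402 ≈ 0.6769

0.68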